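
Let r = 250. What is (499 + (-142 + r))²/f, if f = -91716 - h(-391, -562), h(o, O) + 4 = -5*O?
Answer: -368449/94522 ≈ -3.8980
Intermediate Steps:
h(o, O) = -4 - 5*O
f = -94522 (f = -91716 - (-4 - 5*(-562)) = -91716 - (-4 + 2810) = -91716 - 1*2806 = -91716 - 2806 = -94522)
(499 + (-142 + r))²/f = (499 + (-142 + 250))²/(-94522) = (499 + 108)²*(-1/94522) = 607²*(-1/94522) = 368449*(-1/94522) = -368449/94522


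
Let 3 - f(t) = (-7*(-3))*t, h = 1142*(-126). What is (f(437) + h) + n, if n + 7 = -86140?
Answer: -239213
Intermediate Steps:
n = -86147 (n = -7 - 86140 = -86147)
h = -143892
f(t) = 3 - 21*t (f(t) = 3 - (-7*(-3))*t = 3 - 21*t)
(f(437) + h) + n = ((3 - 21*437) - 143892) - 86147 = ((3 - 9177) - 143892) - 86147 = (-9174 - 143892) - 86147 = -153066 - 86147 = -239213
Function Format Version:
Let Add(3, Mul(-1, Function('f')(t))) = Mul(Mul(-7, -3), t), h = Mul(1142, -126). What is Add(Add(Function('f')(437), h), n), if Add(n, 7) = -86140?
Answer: -239213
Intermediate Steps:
n = -86147 (n = Add(-7, -86140) = -86147)
h = -143892
Function('f')(t) = Add(3, Mul(-21, t)) (Function('f')(t) = Add(3, Mul(-1, Mul(Mul(-7, -3), t))) = Add(3, Mul(-1, Mul(21, t))) = Add(3, Mul(-21, t)))
Add(Add(Function('f')(437), h), n) = Add(Add(Add(3, Mul(-21, 437)), -143892), -86147) = Add(Add(Add(3, -9177), -143892), -86147) = Add(Add(-9174, -143892), -86147) = Add(-153066, -86147) = -239213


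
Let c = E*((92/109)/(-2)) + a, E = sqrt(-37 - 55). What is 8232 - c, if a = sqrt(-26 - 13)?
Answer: 8232 - I*sqrt(39) + 92*I*sqrt(23)/109 ≈ 8232.0 - 2.1971*I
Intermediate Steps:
E = 2*I*sqrt(23) (E = sqrt(-92) = 2*I*sqrt(23) ≈ 9.5917*I)
a = I*sqrt(39) (a = sqrt(-39) = I*sqrt(39) ≈ 6.245*I)
c = I*sqrt(39) - 92*I*sqrt(23)/109 (c = (2*I*sqrt(23))*((92/109)/(-2)) + I*sqrt(39) = (2*I*sqrt(23))*((92*(1/109))*(-1/2)) + I*sqrt(39) = (2*I*sqrt(23))*((92/109)*(-1/2)) + I*sqrt(39) = (2*I*sqrt(23))*(-46/109) + I*sqrt(39) = -92*I*sqrt(23)/109 + I*sqrt(39) = I*sqrt(39) - 92*I*sqrt(23)/109 ≈ 2.1971*I)
8232 - c = 8232 - I*(sqrt(39) - 92*sqrt(23)/109)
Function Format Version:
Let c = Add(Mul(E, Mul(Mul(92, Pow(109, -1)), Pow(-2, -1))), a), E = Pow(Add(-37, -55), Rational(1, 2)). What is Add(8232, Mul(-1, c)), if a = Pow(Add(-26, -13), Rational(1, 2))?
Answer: Add(8232, Mul(-1, I, Pow(39, Rational(1, 2))), Mul(Rational(92, 109), I, Pow(23, Rational(1, 2)))) ≈ Add(8232.0, Mul(-2.1971, I))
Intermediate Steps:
E = Mul(2, I, Pow(23, Rational(1, 2))) (E = Pow(-92, Rational(1, 2)) = Mul(2, I, Pow(23, Rational(1, 2))) ≈ Mul(9.5917, I))
a = Mul(I, Pow(39, Rational(1, 2))) (a = Pow(-39, Rational(1, 2)) = Mul(I, Pow(39, Rational(1, 2))) ≈ Mul(6.2450, I))
c = Add(Mul(I, Pow(39, Rational(1, 2))), Mul(Rational(-92, 109), I, Pow(23, Rational(1, 2)))) (c = Add(Mul(Mul(2, I, Pow(23, Rational(1, 2))), Mul(Mul(92, Pow(109, -1)), Pow(-2, -1))), Mul(I, Pow(39, Rational(1, 2)))) = Add(Mul(Mul(2, I, Pow(23, Rational(1, 2))), Mul(Mul(92, Rational(1, 109)), Rational(-1, 2))), Mul(I, Pow(39, Rational(1, 2)))) = Add(Mul(Mul(2, I, Pow(23, Rational(1, 2))), Mul(Rational(92, 109), Rational(-1, 2))), Mul(I, Pow(39, Rational(1, 2)))) = Add(Mul(Mul(2, I, Pow(23, Rational(1, 2))), Rational(-46, 109)), Mul(I, Pow(39, Rational(1, 2)))) = Add(Mul(Rational(-92, 109), I, Pow(23, Rational(1, 2))), Mul(I, Pow(39, Rational(1, 2)))) = Add(Mul(I, Pow(39, Rational(1, 2))), Mul(Rational(-92, 109), I, Pow(23, Rational(1, 2)))) ≈ Mul(2.1971, I))
Add(8232, Mul(-1, c)) = Add(8232, Mul(-1, Mul(I, Add(Pow(39, Rational(1, 2)), Mul(Rational(-92, 109), Pow(23, Rational(1, 2))))))) = Add(8232, Mul(-1, I, Add(Pow(39, Rational(1, 2)), Mul(Rational(-92, 109), Pow(23, Rational(1, 2))))))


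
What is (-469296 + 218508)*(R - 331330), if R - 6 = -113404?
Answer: 111532445664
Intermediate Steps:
R = -113398 (R = 6 - 113404 = -113398)
(-469296 + 218508)*(R - 331330) = (-469296 + 218508)*(-113398 - 331330) = -250788*(-444728) = 111532445664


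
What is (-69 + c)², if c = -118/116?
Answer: 16491721/3364 ≈ 4902.4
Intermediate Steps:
c = -59/58 (c = -118*1/116 = -59/58 ≈ -1.0172)
(-69 + c)² = (-69 - 59/58)² = (-4061/58)² = 16491721/3364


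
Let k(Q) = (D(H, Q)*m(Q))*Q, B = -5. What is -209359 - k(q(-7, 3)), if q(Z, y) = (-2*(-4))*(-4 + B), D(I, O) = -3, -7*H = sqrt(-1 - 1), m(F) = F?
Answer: -193807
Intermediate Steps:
H = -I*sqrt(2)/7 (H = -sqrt(-1 - 1)/7 = -I*sqrt(2)/7 ≈ -0.20203*I)
q(Z, y) = -72 (q(Z, y) = (-2*(-4))*(-4 - 5) = 8*(-9) = -72)
k(Q) = -3*Q**2 (k(Q) = (-3*Q)*Q = -3*Q**2)
-209359 - k(q(-7, 3)) = -209359 - (-3)*(-72)**2 = -209359 - (-3)*5184 = -209359 - 1*(-15552) = -209359 + 15552 = -193807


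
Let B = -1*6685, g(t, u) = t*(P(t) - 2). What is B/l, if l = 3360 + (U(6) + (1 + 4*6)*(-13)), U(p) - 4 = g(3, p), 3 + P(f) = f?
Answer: -6685/3033 ≈ -2.2041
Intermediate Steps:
P(f) = -3 + f
g(t, u) = t*(-5 + t) (g(t, u) = t*((-3 + t) - 2) = t*(-5 + t))
U(p) = -2 (U(p) = 4 + 3*(-5 + 3) = 4 + 3*(-2) = 4 - 6 = -2)
B = -6685
l = 3033 (l = 3360 + (-2 + (1 + 4*6)*(-13)) = 3360 + (-2 + (1 + 24)*(-13)) = 3360 + (-2 + 25*(-13)) = 3360 + (-2 - 325) = 3360 - 327 = 3033)
B/l = -6685/3033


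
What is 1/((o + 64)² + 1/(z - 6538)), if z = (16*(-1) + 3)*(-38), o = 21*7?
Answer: 6044/269084923 ≈ 2.2461e-5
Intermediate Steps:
o = 147
z = 494 (z = (-16 + 3)*(-38) = -13*(-38) = 494)
1/((o + 64)² + 1/(z - 6538)) = 1/((147 + 64)² + 1/(494 - 6538)) = 1/(211² + 1/(-6044)) = 1/(44521 - 1/6044) = 1/(269084923/6044) = 6044/269084923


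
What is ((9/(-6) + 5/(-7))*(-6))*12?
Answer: 1116/7 ≈ 159.43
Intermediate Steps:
((9/(-6) + 5/(-7))*(-6))*12 = ((9*(-⅙) + 5*(-⅐))*(-6))*12 = ((-3/2 - 5/7)*(-6))*12 = -31/14*(-6)*12 = (93/7)*12 = 1116/7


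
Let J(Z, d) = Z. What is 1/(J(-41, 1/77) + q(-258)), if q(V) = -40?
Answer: -1/81 ≈ -0.012346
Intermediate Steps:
1/(J(-41, 1/77) + q(-258)) = 1/(-41 - 40) = 1/(-81) = -1/81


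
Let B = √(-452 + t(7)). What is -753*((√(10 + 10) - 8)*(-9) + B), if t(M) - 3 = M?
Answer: -54216 + 13554*√5 - 753*I*√442 ≈ -23908.0 - 15831.0*I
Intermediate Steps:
t(M) = 3 + M
B = I*√442 (B = √(-452 + (3 + 7)) = √(-452 + 10) = √(-442) = I*√442 ≈ 21.024*I)
-753*((√(10 + 10) - 8)*(-9) + B) = -753*((√(10 + 10) - 8)*(-9) + I*√442) = -753*((√20 - 8)*(-9) + I*√442) = -753*((2*√5 - 8)*(-9) + I*√442) = -753*((-8 + 2*√5)*(-9) + I*√442) = -753*((72 - 18*√5) + I*√442) = -753*(72 - 18*√5 + I*√442) = -54216 + 13554*√5 - 753*I*√442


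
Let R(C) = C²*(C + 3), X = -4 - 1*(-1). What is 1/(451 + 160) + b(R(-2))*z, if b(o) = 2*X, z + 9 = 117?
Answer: -395927/611 ≈ -648.00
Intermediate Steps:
X = -3 (X = -4 + 1 = -3)
z = 108 (z = -9 + 117 = 108)
R(C) = C²*(3 + C)
b(o) = -6 (b(o) = 2*(-3) = -6)
1/(451 + 160) + b(R(-2))*z = 1/(451 + 160) - 6*108 = 1/611 - 648 = -395927/611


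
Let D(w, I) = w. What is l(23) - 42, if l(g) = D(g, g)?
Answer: -19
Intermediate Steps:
l(g) = g
l(23) - 42 = 23 - 42 = -19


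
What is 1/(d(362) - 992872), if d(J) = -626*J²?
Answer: -1/83026416 ≈ -1.2044e-8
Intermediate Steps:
1/(d(362) - 992872) = 1/(-626*362² - 992872) = 1/(-626*131044 - 992872) = 1/(-82033544 - 992872) = 1/(-83026416) = -1/83026416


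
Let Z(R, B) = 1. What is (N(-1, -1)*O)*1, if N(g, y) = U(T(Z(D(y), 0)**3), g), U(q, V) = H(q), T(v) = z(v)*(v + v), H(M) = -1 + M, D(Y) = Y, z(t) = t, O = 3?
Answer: 3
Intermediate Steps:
T(v) = 2*v**2 (T(v) = v*(v + v) = v*(2*v) = 2*v**2)
U(q, V) = -1 + q
N(g, y) = 1 (N(g, y) = -1 + 2*(1**3)**2 = -1 + 2*1**2 = -1 + 2*1 = -1 + 2 = 1)
(N(-1, -1)*O)*1 = (1*3)*1 = 3*1 = 3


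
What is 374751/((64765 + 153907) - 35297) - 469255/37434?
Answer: -8002356299/762717750 ≈ -10.492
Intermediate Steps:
374751/((64765 + 153907) - 35297) - 469255/37434 = 374751/(218672 - 35297) - 469255*1/37434 = 374751/183375 - 469255/37434 = 374751*(1/183375) - 469255/37434 = 41639/20375 - 469255/37434 = -8002356299/762717750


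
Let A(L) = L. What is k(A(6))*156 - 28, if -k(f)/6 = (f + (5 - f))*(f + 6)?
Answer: -56188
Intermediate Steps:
k(f) = -180 - 30*f (k(f) = -6*(f + (5 - f))*(f + 6) = -30*(6 + f) = -6*(30 + 5*f) = -180 - 30*f)
k(A(6))*156 - 28 = (-180 - 30*6)*156 - 28 = (-180 - 180)*156 - 28 = -360*156 - 28 = -56160 - 28 = -56188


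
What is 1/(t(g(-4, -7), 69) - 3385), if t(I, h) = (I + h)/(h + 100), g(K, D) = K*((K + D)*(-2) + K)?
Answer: -169/572068 ≈ -0.00029542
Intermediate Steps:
g(K, D) = K*(-K - 2*D) (g(K, D) = K*((D + K)*(-2) + K) = K*((-2*D - 2*K) + K) = K*(-K - 2*D))
t(I, h) = (I + h)/(100 + h)
1/(t(g(-4, -7), 69) - 3385) = 1/((-1*(-4)*(-4 + 2*(-7)) + 69)/(100 + 69) - 3385) = 1/((-1*(-4)*(-4 - 14) + 69)/169 - 3385) = 1/((-1*(-4)*(-18) + 69)/169 - 3385) = 1/((-72 + 69)/169 - 3385) = 1/((1/169)*(-3) - 3385) = 1/(-3/169 - 3385) = 1/(-572068/169) = -169/572068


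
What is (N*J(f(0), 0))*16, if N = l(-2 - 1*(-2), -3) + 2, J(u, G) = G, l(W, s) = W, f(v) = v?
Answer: 0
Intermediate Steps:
N = 2 (N = (-2 - 1*(-2)) + 2 = (-2 + 2) + 2 = 0 + 2 = 2)
(N*J(f(0), 0))*16 = (2*0)*16 = 0*16 = 0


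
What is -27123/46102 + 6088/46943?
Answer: -992566013/2164166186 ≈ -0.45864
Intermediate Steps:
-27123/46102 + 6088/46943 = -992566013/2164166186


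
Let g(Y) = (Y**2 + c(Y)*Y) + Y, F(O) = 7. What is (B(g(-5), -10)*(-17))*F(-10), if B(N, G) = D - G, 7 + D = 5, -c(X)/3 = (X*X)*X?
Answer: -952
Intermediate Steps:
c(X) = -3*X**3 (c(X) = -3*X*X*X = -3*X**2*X = -3*X**3)
D = -2 (D = -7 + 5 = -2)
g(Y) = Y + Y**2 - 3*Y**4 (g(Y) = (Y**2 + (-3*Y**3)*Y) + Y = (Y**2 - 3*Y**4) + Y = Y + Y**2 - 3*Y**4)
B(N, G) = -2 - G
(B(g(-5), -10)*(-17))*F(-10) = ((-2 - 1*(-10))*(-17))*7 = ((-2 + 10)*(-17))*7 = (8*(-17))*7 = -136*7 = -952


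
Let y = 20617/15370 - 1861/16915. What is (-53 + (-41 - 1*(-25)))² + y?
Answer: 4672082319/981070 ≈ 4762.2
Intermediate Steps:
y = 1208049/981070 (y = 20617*(1/15370) - 1861*1/16915 = 389/290 - 1861/16915 = 1208049/981070 ≈ 1.2314)
(-53 + (-41 - 1*(-25)))² + y = (-53 + (-41 - 1*(-25)))² + 1208049/981070 = (-53 + (-41 + 25))² + 1208049/981070 = (-53 - 16)² + 1208049/981070 = (-69)² + 1208049/981070 = 4761 + 1208049/981070 = 4672082319/981070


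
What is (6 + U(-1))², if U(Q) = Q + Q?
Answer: 16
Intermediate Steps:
U(Q) = 2*Q
(6 + U(-1))² = (6 + 2*(-1))² = (6 - 2)² = 4² = 16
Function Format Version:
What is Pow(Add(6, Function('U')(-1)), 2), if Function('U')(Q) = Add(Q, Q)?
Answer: 16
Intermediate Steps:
Function('U')(Q) = Mul(2, Q)
Pow(Add(6, Function('U')(-1)), 2) = Pow(Add(6, Mul(2, -1)), 2) = Pow(Add(6, -2), 2) = Pow(4, 2) = 16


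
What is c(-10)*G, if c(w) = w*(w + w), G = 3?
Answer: 600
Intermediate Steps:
c(w) = 2*w² (c(w) = w*(2*w) = 2*w²)
c(-10)*G = (2*(-10)²)*3 = (2*100)*3 = 200*3 = 600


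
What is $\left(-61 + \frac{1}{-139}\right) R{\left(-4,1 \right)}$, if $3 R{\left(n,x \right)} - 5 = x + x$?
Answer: $- \frac{59360}{417} \approx -142.35$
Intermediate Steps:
$R{\left(n,x \right)} = \frac{5}{3} + \frac{2 x}{3}$ ($R{\left(n,x \right)} = \frac{5}{3} + \frac{x + x}{3} = \frac{5}{3} + \frac{2 x}{3}$)
$\left(-61 + \frac{1}{-139}\right) R{\left(-4,1 \right)} = \left(-61 + \frac{1}{-139}\right) \left(\frac{5}{3} + \frac{2}{3} \cdot 1\right) = \left(-61 - \frac{1}{139}\right) \left(\frac{5}{3} + \frac{2}{3}\right) = \left(- \frac{8480}{139}\right) \frac{7}{3} = - \frac{59360}{417}$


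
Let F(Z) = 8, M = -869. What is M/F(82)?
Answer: -869/8 ≈ -108.63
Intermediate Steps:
M/F(82) = -869/8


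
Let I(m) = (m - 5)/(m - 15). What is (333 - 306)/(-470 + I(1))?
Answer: -63/1096 ≈ -0.057482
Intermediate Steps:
I(m) = (-5 + m)/(-15 + m)
(333 - 306)/(-470 + I(1)) = (333 - 306)/(-470 + (-5 + 1)/(-15 + 1)) = 27/(-470 - 4/(-14)) = 27/(-470 - 1/14*(-4)) = 27/(-470 + 2/7) = 27/(-3288/7) = 27*(-7/3288) = -63/1096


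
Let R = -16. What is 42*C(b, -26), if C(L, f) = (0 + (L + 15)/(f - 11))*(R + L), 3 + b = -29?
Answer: -34272/37 ≈ -926.27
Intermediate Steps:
b = -32 (b = -3 - 29 = -32)
C(L, f) = (-16 + L)*(15 + L)/(-11 + f) (C(L, f) = (0 + (L + 15)/(f - 11))*(-16 + L) = (0 + (15 + L)/(-11 + f))*(-16 + L) = ((15 + L)/(-11 + f))*(-16 + L) = (-16 + L)*(15 + L)/(-11 + f))
42*C(b, -26) = 42*((-240 + (-32)² - 1*(-32))/(-11 - 26)) = 42*((-240 + 1024 + 32)/(-37)) = 42*(-1/37*816) = 42*(-816/37) = -34272/37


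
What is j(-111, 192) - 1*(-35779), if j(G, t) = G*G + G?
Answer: 47989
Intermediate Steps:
j(G, t) = G + G**2 (j(G, t) = G**2 + G = G + G**2)
j(-111, 192) - 1*(-35779) = -111*(1 - 111) - 1*(-35779) = -111*(-110) + 35779 = 12210 + 35779 = 47989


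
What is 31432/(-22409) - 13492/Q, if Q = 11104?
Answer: -162840789/62207384 ≈ -2.6177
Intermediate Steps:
31432/(-22409) - 13492/Q = 31432/(-22409) - 13492/11104 = 31432*(-1/22409) - 13492*1/11104 = -31432/22409 - 3373/2776 = -162840789/62207384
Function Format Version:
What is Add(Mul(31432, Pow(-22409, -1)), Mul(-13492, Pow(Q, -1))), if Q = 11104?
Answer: Rational(-162840789, 62207384) ≈ -2.6177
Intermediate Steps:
Add(Mul(31432, Pow(-22409, -1)), Mul(-13492, Pow(Q, -1))) = Add(Mul(31432, Pow(-22409, -1)), Mul(-13492, Pow(11104, -1))) = Add(Mul(31432, Rational(-1, 22409)), Mul(-13492, Rational(1, 11104))) = Add(Rational(-31432, 22409), Rational(-3373, 2776)) = Rational(-162840789, 62207384)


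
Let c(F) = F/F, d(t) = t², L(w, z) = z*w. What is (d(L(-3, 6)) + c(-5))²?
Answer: 105625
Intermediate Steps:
L(w, z) = w*z
c(F) = 1
(d(L(-3, 6)) + c(-5))² = ((-3*6)² + 1)² = ((-18)² + 1)² = (324 + 1)² = 325² = 105625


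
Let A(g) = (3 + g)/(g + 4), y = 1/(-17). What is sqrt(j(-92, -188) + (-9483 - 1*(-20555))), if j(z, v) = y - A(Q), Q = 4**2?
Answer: 13*sqrt(1893205)/170 ≈ 105.22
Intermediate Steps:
Q = 16
y = -1/17 ≈ -0.058824
A(g) = (3 + g)/(4 + g)
j(z, v) = -343/340 (j(z, v) = -1/17 - (3 + 16)/(4 + 16) = -1/17 - 19/20 = -343/340)
sqrt(j(-92, -188) + (-9483 - 1*(-20555))) = sqrt(-343/340 + (-9483 - 1*(-20555))) = sqrt(-343/340 + (-9483 + 20555)) = sqrt(-343/340 + 11072) = sqrt(3764137/340) = 13*sqrt(1893205)/170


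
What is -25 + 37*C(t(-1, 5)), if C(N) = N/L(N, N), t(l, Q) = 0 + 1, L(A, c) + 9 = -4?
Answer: -362/13 ≈ -27.846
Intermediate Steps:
L(A, c) = -13 (L(A, c) = -9 - 4 = -13)
t(l, Q) = 1
C(N) = -N/13 (C(N) = N/(-13) = N*(-1/13) = -N/13)
-25 + 37*C(t(-1, 5)) = -25 + 37*(-1/13*1) = -25 + 37*(-1/13) = -25 - 37/13 = -362/13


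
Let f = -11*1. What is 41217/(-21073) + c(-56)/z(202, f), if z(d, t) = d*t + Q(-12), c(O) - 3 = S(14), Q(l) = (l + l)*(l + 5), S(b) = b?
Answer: -6539843/3329534 ≈ -1.9642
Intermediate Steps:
Q(l) = 2*l*(5 + l) (Q(l) = (2*l)*(5 + l) = 2*l*(5 + l))
c(O) = 17 (c(O) = 3 + 14 = 17)
f = -11
z(d, t) = 168 + d*t (z(d, t) = d*t + 2*(-12)*(5 - 12) = d*t + 2*(-12)*(-7) = d*t + 168 = 168 + d*t)
41217/(-21073) + c(-56)/z(202, f) = 41217/(-21073) + 17/(168 + 202*(-11)) = 41217*(-1/21073) + 17/(168 - 2222) = -41217/21073 + 17/(-2054) = -41217/21073 + 17*(-1/2054) = -41217/21073 - 17/2054 = -6539843/3329534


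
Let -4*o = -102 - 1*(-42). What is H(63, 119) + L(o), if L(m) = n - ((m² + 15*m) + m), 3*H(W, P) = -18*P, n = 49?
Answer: -1130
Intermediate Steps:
H(W, P) = -6*P (H(W, P) = (-18*P)/3 = -6*P)
o = 15 (o = -(-102 - 1*(-42))/4 = -(-102 + 42)/4 = -¼*(-60) = 15)
L(m) = 49 - m² - 16*m (L(m) = 49 - ((m² + 15*m) + m) = 49 - (m² + 16*m) = 49 + (-m² - 16*m) = 49 - m² - 16*m)
H(63, 119) + L(o) = -6*119 + (49 - 1*15² - 16*15) = -714 + (49 - 1*225 - 240) = -714 + (49 - 225 - 240) = -714 - 416 = -1130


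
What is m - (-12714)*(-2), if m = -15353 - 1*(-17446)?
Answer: -23335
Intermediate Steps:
m = 2093 (m = -15353 + 17446 = 2093)
m - (-12714)*(-2) = 2093 - (-12714)*(-2) = 2093 - 1*25428 = 2093 - 25428 = -23335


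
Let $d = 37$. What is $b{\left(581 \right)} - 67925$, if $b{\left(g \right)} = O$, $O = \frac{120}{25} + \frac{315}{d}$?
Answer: $- \frac{12563662}{185} \approx -67912.0$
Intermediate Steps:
$O = \frac{2463}{185}$ ($O = \frac{120}{25} + \frac{315}{37} = 120 \cdot \frac{1}{25} + 315 \cdot \frac{1}{37} = \frac{24}{5} + \frac{315}{37} = \frac{2463}{185} \approx 13.314$)
$b{\left(g \right)} = \frac{2463}{185}$
$b{\left(581 \right)} - 67925 = \frac{2463}{185} - 67925 = - \frac{12563662}{185}$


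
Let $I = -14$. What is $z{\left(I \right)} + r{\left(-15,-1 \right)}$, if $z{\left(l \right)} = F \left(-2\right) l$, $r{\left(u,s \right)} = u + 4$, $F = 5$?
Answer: $129$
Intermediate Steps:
$r{\left(u,s \right)} = 4 + u$
$z{\left(l \right)} = - 10 l$ ($z{\left(l \right)} = 5 \left(-2\right) l = - 10 l$)
$z{\left(I \right)} + r{\left(-15,-1 \right)} = \left(-10\right) \left(-14\right) + \left(4 - 15\right) = 140 - 11 = 129$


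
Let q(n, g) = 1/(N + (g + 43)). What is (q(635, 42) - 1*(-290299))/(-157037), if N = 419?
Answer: -146310697/79146648 ≈ -1.8486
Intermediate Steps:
q(n, g) = 1/(462 + g) (q(n, g) = 1/(419 + (g + 43)) = 1/(419 + (43 + g)) = 1/(462 + g))
(q(635, 42) - 1*(-290299))/(-157037) = (1/(462 + 42) - 1*(-290299))/(-157037) = (1/504 + 290299)*(-1/157037) = (146310697/504)*(-1/157037) = -146310697/79146648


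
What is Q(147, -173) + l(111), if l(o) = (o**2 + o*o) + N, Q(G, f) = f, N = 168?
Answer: 24637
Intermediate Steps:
l(o) = 168 + 2*o**2 (l(o) = (o**2 + o*o) + 168 = (o**2 + o**2) + 168 = 2*o**2 + 168 = 168 + 2*o**2)
Q(147, -173) + l(111) = -173 + (168 + 2*111**2) = -173 + (168 + 2*12321) = -173 + (168 + 24642) = -173 + 24810 = 24637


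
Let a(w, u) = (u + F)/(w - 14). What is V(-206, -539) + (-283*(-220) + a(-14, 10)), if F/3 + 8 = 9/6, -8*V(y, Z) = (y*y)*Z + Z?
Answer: 40900345/14 ≈ 2.9215e+6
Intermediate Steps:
V(y, Z) = -Z/8 - Z*y²/8 (V(y, Z) = -((y*y)*Z + Z)/8 = -(y²*Z + Z)/8 = -(Z*y² + Z)/8 = -(Z + Z*y²)/8 = -Z/8 - Z*y²/8)
F = -39/2 (F = -24 + 3*(9/6) = -24 + 3*(9*(⅙)) = -24 + 3*(3/2) = -24 + 9/2 = -39/2 ≈ -19.500)
a(w, u) = (-39/2 + u)/(-14 + w) (a(w, u) = (u - 39/2)/(w - 14) = (-39/2 + u)/(-14 + w))
V(-206, -539) + (-283*(-220) + a(-14, 10)) = -⅛*(-539)*(1 + (-206)²) + (-283*(-220) + (-39/2 + 10)/(-14 - 14)) = -⅛*(-539)*(1 + 42436) + (62260 - 19/2/(-28)) = -⅛*(-539)*42437 + (62260 - 1/28*(-19/2)) = 22873543/8 + (62260 + 19/56) = 22873543/8 + 3486579/56 = 40900345/14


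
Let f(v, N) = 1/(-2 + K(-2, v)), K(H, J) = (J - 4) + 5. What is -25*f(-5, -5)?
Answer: 25/6 ≈ 4.1667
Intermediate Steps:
K(H, J) = 1 + J (K(H, J) = (-4 + J) + 5 = 1 + J)
f(v, N) = 1/(-1 + v) (f(v, N) = 1/(-2 + (1 + v)) = 1/(-1 + v))
-25*f(-5, -5) = -25/(-1 - 5) = -25/(-6) = -25*(-1/6) = 25/6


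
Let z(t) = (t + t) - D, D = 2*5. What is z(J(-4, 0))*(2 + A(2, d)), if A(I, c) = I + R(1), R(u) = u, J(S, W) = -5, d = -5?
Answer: -100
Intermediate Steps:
D = 10
A(I, c) = 1 + I (A(I, c) = I + 1 = 1 + I)
z(t) = -10 + 2*t (z(t) = (t + t) - 1*10 = 2*t - 10 = -10 + 2*t)
z(J(-4, 0))*(2 + A(2, d)) = (-10 + 2*(-5))*(2 + (1 + 2)) = (-10 - 10)*(2 + 3) = -20*5 = -100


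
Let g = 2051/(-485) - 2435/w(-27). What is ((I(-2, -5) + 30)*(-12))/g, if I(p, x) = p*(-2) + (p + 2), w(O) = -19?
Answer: -1879860/571003 ≈ -3.2922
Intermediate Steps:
I(p, x) = 2 - p (I(p, x) = -2*p + (2 + p) = 2 - p)
g = 1142006/9215 (g = 2051/(-485) - 2435/(-19) = 2051*(-1/485) - 2435*(-1/19) = -2051/485 + 2435/19 = 1142006/9215 ≈ 123.93)
((I(-2, -5) + 30)*(-12))/g = (((2 - 1*(-2)) + 30)*(-12))/(1142006/9215) = (((2 + 2) + 30)*(-12))*(9215/1142006) = ((4 + 30)*(-12))*(9215/1142006) = (34*(-12))*(9215/1142006) = -408*9215/1142006 = -1879860/571003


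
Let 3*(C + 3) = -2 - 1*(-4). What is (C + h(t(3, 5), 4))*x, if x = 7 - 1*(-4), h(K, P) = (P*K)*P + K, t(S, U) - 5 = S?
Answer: 4411/3 ≈ 1470.3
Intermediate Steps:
t(S, U) = 5 + S
h(K, P) = K + K*P² (h(K, P) = (K*P)*P + K = K*P² + K = K + K*P²)
C = -7/3 (C = -3 + (-2 - 1*(-4))/3 = -3 + (-2 + 4)/3 = -3 + (⅓)*2 = -3 + ⅔ = -7/3 ≈ -2.3333)
x = 11 (x = 7 + 4 = 11)
(C + h(t(3, 5), 4))*x = (-7/3 + (5 + 3)*(1 + 4²))*11 = (-7/3 + 8*(1 + 16))*11 = (-7/3 + 8*17)*11 = (-7/3 + 136)*11 = (401/3)*11 = 4411/3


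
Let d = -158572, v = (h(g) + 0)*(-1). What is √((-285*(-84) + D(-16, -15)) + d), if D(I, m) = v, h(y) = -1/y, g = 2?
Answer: I*√538526/2 ≈ 366.92*I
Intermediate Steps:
v = ½ (v = (-1/2 + 0)*(-1) = (-1*½ + 0)*(-1) = (-½ + 0)*(-1) = -½*(-1) = ½ ≈ 0.50000)
D(I, m) = ½
√((-285*(-84) + D(-16, -15)) + d) = √((-285*(-84) + ½) - 158572) = √((23940 + ½) - 158572) = √(47881/2 - 158572) = √(-269263/2) = I*√538526/2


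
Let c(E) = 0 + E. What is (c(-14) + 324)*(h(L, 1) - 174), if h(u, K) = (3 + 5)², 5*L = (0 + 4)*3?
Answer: -34100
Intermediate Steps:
c(E) = E
L = 12/5 (L = ((0 + 4)*3)/5 = (4*3)/5 = (⅕)*12 = 12/5 ≈ 2.4000)
h(u, K) = 64 (h(u, K) = 8² = 64)
(c(-14) + 324)*(h(L, 1) - 174) = (-14 + 324)*(64 - 174) = 310*(-110) = -34100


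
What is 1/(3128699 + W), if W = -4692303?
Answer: -1/1563604 ≈ -6.3955e-7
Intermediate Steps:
1/(3128699 + W) = 1/(3128699 - 4692303) = 1/(-1563604) = -1/1563604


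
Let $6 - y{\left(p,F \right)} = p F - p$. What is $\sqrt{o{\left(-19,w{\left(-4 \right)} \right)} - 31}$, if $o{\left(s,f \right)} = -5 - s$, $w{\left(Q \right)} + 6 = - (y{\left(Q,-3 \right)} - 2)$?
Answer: $i \sqrt{17} \approx 4.1231 i$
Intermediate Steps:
$y{\left(p,F \right)} = 6 + p - F p$ ($y{\left(p,F \right)} = 6 - \left(p F - p\right) = 6 - \left(F p - p\right) = 6 - \left(- p + F p\right) = 6 + p - F p$)
$w{\left(Q \right)} = -10 - 4 Q$ ($w{\left(Q \right)} = -6 - \left(\left(6 + Q - - 3 Q\right) - 2\right) = -6 - \left(\left(6 + Q + 3 Q\right) - 2\right) = -6 - \left(\left(6 + 4 Q\right) - 2\right) = -6 - \left(4 + 4 Q\right) = -10 - 4 Q$)
$\sqrt{o{\left(-19,w{\left(-4 \right)} \right)} - 31} = \sqrt{\left(-5 - -19\right) - 31} = \sqrt{\left(-5 + 19\right) - 31} = \sqrt{14 - 31} = \sqrt{-17} = i \sqrt{17}$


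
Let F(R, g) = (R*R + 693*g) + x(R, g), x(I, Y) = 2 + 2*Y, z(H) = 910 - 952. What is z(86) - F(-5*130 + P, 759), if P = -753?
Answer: -2495958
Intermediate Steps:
z(H) = -42
F(R, g) = 2 + R² + 695*g (F(R, g) = (R*R + 693*g) + (2 + 2*g) = (R² + 693*g) + (2 + 2*g) = 2 + R² + 695*g)
z(86) - F(-5*130 + P, 759) = -42 - (2 + (-5*130 - 753)² + 695*759) = -42 - (2 + (-650 - 753)² + 527505) = -42 - (2 + (-1403)² + 527505) = -42 - (2 + 1968409 + 527505) = -42 - 1*2495916 = -42 - 2495916 = -2495958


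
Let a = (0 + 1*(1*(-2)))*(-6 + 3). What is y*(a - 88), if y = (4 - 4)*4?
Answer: 0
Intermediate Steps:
a = 6 (a = (0 + 1*(-2))*(-3) = (0 - 2)*(-3) = -2*(-3) = 6)
y = 0 (y = 0*4 = 0)
y*(a - 88) = 0*(6 - 88) = 0*(-82) = 0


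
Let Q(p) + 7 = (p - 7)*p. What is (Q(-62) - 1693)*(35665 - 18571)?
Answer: 44068332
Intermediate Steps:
Q(p) = -7 + p*(-7 + p) (Q(p) = -7 + (p - 7)*p = -7 + (-7 + p)*p = -7 + p*(-7 + p))
(Q(-62) - 1693)*(35665 - 18571) = ((-7 + (-62)**2 - 7*(-62)) - 1693)*(35665 - 18571) = ((-7 + 3844 + 434) - 1693)*17094 = (4271 - 1693)*17094 = 2578*17094 = 44068332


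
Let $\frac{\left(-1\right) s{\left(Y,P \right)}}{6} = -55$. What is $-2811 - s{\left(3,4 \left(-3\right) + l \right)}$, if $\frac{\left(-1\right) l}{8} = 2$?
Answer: $-3141$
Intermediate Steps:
$l = -16$ ($l = \left(-8\right) 2 = -16$)
$s{\left(Y,P \right)} = 330$ ($s{\left(Y,P \right)} = \left(-6\right) \left(-55\right) = 330$)
$-2811 - s{\left(3,4 \left(-3\right) + l \right)} = -2811 - 330 = -3141$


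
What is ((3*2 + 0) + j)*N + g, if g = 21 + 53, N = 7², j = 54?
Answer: 3014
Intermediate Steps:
N = 49
g = 74
((3*2 + 0) + j)*N + g = ((3*2 + 0) + 54)*49 + 74 = ((6 + 0) + 54)*49 + 74 = (6 + 54)*49 + 74 = 60*49 + 74 = 2940 + 74 = 3014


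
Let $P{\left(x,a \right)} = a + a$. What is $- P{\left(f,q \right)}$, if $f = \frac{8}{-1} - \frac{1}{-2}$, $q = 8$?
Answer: $-16$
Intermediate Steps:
$f = - \frac{15}{2}$ ($f = 8 \left(-1\right) - - \frac{1}{2} = -8 + \frac{1}{2} = - \frac{15}{2} \approx -7.5$)
$P{\left(x,a \right)} = 2 a$
$- P{\left(f,q \right)} = - 2 \cdot 8 = \left(-1\right) 16 = -16$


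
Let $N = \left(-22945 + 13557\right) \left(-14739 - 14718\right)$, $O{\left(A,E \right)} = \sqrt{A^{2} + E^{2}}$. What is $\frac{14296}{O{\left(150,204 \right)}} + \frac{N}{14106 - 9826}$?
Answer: $\frac{69135579}{1070} + \frac{7148 \sqrt{1781}}{5343} \approx 64669.0$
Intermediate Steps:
$N = 276542316$ ($N = \left(-9388\right) \left(-29457\right) = 276542316$)
$\frac{14296}{O{\left(150,204 \right)}} + \frac{N}{14106 - 9826} = \frac{14296}{\sqrt{150^{2} + 204^{2}}} + \frac{276542316}{14106 - 9826} = \frac{14296}{\sqrt{22500 + 41616}} + \frac{276542316}{4280} = \frac{14296}{\sqrt{64116}} + 276542316 \cdot \frac{1}{4280} = \frac{14296}{6 \sqrt{1781}} + \frac{69135579}{1070} = 14296 \frac{\sqrt{1781}}{10686} + \frac{69135579}{1070} = \frac{7148 \sqrt{1781}}{5343} + \frac{69135579}{1070} = \frac{69135579}{1070} + \frac{7148 \sqrt{1781}}{5343}$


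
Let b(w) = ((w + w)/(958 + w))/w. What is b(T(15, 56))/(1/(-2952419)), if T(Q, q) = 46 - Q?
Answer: -5904838/989 ≈ -5970.5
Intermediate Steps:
b(w) = 2/(958 + w) (b(w) = ((2*w)/(958 + w))/w = (2*w/(958 + w))/w = 2/(958 + w))
b(T(15, 56))/(1/(-2952419)) = (2/(958 + (46 - 1*15)))/(1/(-2952419)) = (2/(958 + (46 - 15)))/(-1/2952419) = (2/(958 + 31))*(-2952419) = (2/989)*(-2952419) = -5904838/989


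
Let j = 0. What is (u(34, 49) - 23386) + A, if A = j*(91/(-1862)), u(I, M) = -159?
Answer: -23545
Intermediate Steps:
A = 0 (A = 0*(91/(-1862)) = 0*(91*(-1/1862)) = 0*(-13/266) = 0)
(u(34, 49) - 23386) + A = (-159 - 23386) + 0 = -23545 + 0 = -23545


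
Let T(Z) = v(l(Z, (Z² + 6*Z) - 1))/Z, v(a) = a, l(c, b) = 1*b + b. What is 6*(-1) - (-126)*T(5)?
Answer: 13578/5 ≈ 2715.6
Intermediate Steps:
l(c, b) = 2*b (l(c, b) = b + b = 2*b)
T(Z) = (-2 + 2*Z² + 12*Z)/Z (T(Z) = (2*((Z² + 6*Z) - 1))/Z = (2*(-1 + Z² + 6*Z))/Z = (-2 + 2*Z² + 12*Z)/Z)
6*(-1) - (-126)*T(5) = 6*(-1) - (-126)*(12 - 2/5 + 2*5) = -6 - (-126)*(12 - 2*⅕ + 10) = -6 - (-126)*(12 - ⅖ + 10) = -6 - (-126)*108/5 = -6 - 1*(-13608/5) = -6 + 13608/5 = 13578/5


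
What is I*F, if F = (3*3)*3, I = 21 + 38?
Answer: 1593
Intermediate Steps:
I = 59
F = 27 (F = 9*3 = 27)
I*F = 59*27 = 1593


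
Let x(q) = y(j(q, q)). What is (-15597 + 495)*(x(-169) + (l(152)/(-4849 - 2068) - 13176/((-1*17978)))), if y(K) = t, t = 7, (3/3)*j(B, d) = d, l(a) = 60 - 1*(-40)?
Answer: -7247580991074/62176913 ≈ -1.1656e+5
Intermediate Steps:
l(a) = 100 (l(a) = 60 + 40 = 100)
j(B, d) = d
y(K) = 7
x(q) = 7
(-15597 + 495)*(x(-169) + (l(152)/(-4849 - 2068) - 13176/((-1*17978)))) = (-15597 + 495)*(7 + (100/(-4849 - 2068) - 13176/((-1*17978)))) = -15102*(7 + (100/(-6917) - 13176/(-17978))) = -15102*(7 + (100*(-1/6917) - 13176*(-1/17978))) = -15102*(7 + (-100/6917 + 6588/8989)) = -15102*(7 + 44670296/62176913) = -15102*479908687/62176913 = -7247580991074/62176913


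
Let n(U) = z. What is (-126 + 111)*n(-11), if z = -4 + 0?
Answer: 60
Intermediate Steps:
z = -4
n(U) = -4
(-126 + 111)*n(-11) = (-126 + 111)*(-4) = -15*(-4) = 60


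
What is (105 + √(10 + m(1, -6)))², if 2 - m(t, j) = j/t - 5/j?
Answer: (630 + √618)²/36 ≈ 11912.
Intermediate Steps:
m(t, j) = 2 + 5/j - j/t (m(t, j) = 2 - (j/t - 5/j) = 2 - (-5/j + j/t) = 2 + (5/j - j/t) = 2 + 5/j - j/t)
(105 + √(10 + m(1, -6)))² = (105 + √(10 + (2 + 5/(-6) - 1*(-6)/1)))² = (105 + √(10 + (2 + 5*(-⅙) - 1*(-6)*1)))² = (105 + √(10 + (2 - ⅚ + 6)))² = (105 + √(10 + 43/6))² = (105 + √(103/6))² = (105 + √618/6)²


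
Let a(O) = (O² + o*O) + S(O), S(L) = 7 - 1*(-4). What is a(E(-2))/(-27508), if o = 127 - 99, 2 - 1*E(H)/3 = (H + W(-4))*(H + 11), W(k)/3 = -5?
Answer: -57314/6877 ≈ -8.3342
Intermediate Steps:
S(L) = 11 (S(L) = 7 + 4 = 11)
W(k) = -15 (W(k) = 3*(-5) = -15)
E(H) = 6 - 3*(-15 + H)*(11 + H) (E(H) = 6 - 3*(H - 15)*(H + 11) = 6 - 3*(-15 + H)*(11 + H))
o = 28
a(O) = 11 + O² + 28*O (a(O) = (O² + 28*O) + 11 = 11 + O² + 28*O)
a(E(-2))/(-27508) = (11 + (501 - 3*(-2)² + 12*(-2))² + 28*(501 - 3*(-2)² + 12*(-2)))/(-27508) = (11 + (501 - 3*4 - 24)² + 28*(501 - 3*4 - 24))*(-1/27508) = (11 + (501 - 12 - 24)² + 28*(501 - 12 - 24))*(-1/27508) = (11 + 465² + 28*465)*(-1/27508) = (11 + 216225 + 13020)*(-1/27508) = 229256*(-1/27508) = -57314/6877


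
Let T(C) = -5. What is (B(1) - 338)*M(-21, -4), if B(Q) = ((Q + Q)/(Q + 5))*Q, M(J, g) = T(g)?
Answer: 5065/3 ≈ 1688.3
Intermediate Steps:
M(J, g) = -5
B(Q) = 2*Q**2/(5 + Q) (B(Q) = ((2*Q)/(5 + Q))*Q = (2*Q/(5 + Q))*Q = 2*Q**2/(5 + Q))
(B(1) - 338)*M(-21, -4) = (2*1**2/(5 + 1) - 338)*(-5) = (2*1/6 - 338)*(-5) = (2*1*(1/6) - 338)*(-5) = (1/3 - 338)*(-5) = -1013/3*(-5) = 5065/3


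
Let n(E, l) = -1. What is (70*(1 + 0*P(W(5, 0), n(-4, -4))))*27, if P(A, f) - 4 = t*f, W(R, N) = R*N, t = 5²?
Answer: 1890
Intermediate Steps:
t = 25
W(R, N) = N*R
P(A, f) = 4 + 25*f
(70*(1 + 0*P(W(5, 0), n(-4, -4))))*27 = (70*(1 + 0*(4 + 25*(-1))))*27 = (70*(1 + 0*(4 - 25)))*27 = (70*(1 + 0*(-21)))*27 = (70*(1 + 0))*27 = (70*1)*27 = 70*27 = 1890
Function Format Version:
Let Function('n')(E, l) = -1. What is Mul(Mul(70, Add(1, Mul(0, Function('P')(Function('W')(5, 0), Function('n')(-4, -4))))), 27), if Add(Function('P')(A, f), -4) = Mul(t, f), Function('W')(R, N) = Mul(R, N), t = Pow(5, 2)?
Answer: 1890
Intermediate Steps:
t = 25
Function('W')(R, N) = Mul(N, R)
Function('P')(A, f) = Add(4, Mul(25, f))
Mul(Mul(70, Add(1, Mul(0, Function('P')(Function('W')(5, 0), Function('n')(-4, -4))))), 27) = Mul(Mul(70, Add(1, Mul(0, Add(4, Mul(25, -1))))), 27) = Mul(Mul(70, Add(1, Mul(0, Add(4, -25)))), 27) = Mul(Mul(70, Add(1, Mul(0, -21))), 27) = Mul(Mul(70, Add(1, 0)), 27) = Mul(Mul(70, 1), 27) = Mul(70, 27) = 1890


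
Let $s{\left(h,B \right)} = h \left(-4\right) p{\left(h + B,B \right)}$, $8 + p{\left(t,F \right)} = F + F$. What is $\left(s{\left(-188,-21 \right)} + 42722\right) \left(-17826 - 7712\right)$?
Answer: $-130805636$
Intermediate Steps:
$p{\left(t,F \right)} = -8 + 2 F$ ($p{\left(t,F \right)} = -8 + \left(F + F\right) = -8 + 2 F$)
$s{\left(h,B \right)} = - 4 h \left(-8 + 2 B\right)$ ($s{\left(h,B \right)} = h \left(-4\right) \left(-8 + 2 B\right) = - 4 h \left(-8 + 2 B\right)$)
$\left(s{\left(-188,-21 \right)} + 42722\right) \left(-17826 - 7712\right) = \left(8 \left(-188\right) \left(4 - -21\right) + 42722\right) \left(-17826 - 7712\right) = \left(8 \left(-188\right) \left(4 + 21\right) + 42722\right) \left(-25538\right) = \left(8 \left(-188\right) 25 + 42722\right) \left(-25538\right) = \left(-37600 + 42722\right) \left(-25538\right) = 5122 \left(-25538\right) = -130805636$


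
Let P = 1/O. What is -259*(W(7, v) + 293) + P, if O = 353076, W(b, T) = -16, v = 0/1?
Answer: -25330731467/353076 ≈ -71743.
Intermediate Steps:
v = 0 (v = 0*1 = 0)
P = 1/353076 ≈ 2.8323e-6
-259*(W(7, v) + 293) + P = -259*(-16 + 293) + 1/353076 = -259*277 + 1/353076 = -71743 + 1/353076 = -25330731467/353076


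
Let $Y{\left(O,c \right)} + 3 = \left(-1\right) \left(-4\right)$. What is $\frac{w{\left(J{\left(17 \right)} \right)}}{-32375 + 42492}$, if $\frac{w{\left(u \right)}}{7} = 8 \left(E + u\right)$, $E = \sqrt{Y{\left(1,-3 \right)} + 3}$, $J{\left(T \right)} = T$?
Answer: $\frac{1064}{10117} \approx 0.10517$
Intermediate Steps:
$Y{\left(O,c \right)} = 1$ ($Y{\left(O,c \right)} = -3 - -4 = -3 + 4 = 1$)
$E = 2$ ($E = \sqrt{1 + 3} = \sqrt{4} = 2$)
$w{\left(u \right)} = 112 + 56 u$ ($w{\left(u \right)} = 7 \cdot 8 \left(2 + u\right) = 7 \left(16 + 8 u\right) = 112 + 56 u$)
$\frac{w{\left(J{\left(17 \right)} \right)}}{-32375 + 42492} = \frac{112 + 56 \cdot 17}{-32375 + 42492} = \frac{112 + 952}{10117} = 1064 \cdot \frac{1}{10117} = \frac{1064}{10117}$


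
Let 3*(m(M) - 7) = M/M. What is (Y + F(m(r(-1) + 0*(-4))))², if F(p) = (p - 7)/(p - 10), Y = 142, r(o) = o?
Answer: 1288225/64 ≈ 20129.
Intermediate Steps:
m(M) = 22/3 (m(M) = 7 + (M/M)/3 = 7 + (⅓)*1 = 7 + ⅓ = 22/3)
F(p) = (-7 + p)/(-10 + p)
(Y + F(m(r(-1) + 0*(-4))))² = (142 + (-7 + 22/3)/(-10 + 22/3))² = (142 + (⅓)/(-8/3))² = (142 - 3/8*⅓)² = (142 - ⅛)² = (1135/8)² = 1288225/64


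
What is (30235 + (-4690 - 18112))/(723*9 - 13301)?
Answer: -7433/6794 ≈ -1.0941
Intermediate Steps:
(30235 + (-4690 - 18112))/(723*9 - 13301) = (30235 - 22802)/(6507 - 13301) = 7433/(-6794) = 7433*(-1/6794) = -7433/6794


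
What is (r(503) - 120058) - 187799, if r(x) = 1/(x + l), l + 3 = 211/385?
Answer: -59327429942/192711 ≈ -3.0786e+5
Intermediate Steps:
l = -944/385 (l = -3 + 211/385 = -944/385 ≈ -2.4519)
r(x) = 1/(-944/385 + x) (r(x) = 1/(x - 944/385) = 1/(-944/385 + x))
(r(503) - 120058) - 187799 = (385/(-944 + 385*503) - 120058) - 187799 = (385/(-944 + 193655) - 120058) - 187799 = (385/192711 - 120058) - 187799 = -23136496853/192711 - 187799 = -59327429942/192711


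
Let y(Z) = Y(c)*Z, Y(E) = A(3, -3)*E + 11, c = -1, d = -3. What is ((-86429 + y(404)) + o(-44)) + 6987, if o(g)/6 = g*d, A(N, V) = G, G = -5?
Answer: -72186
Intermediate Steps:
A(N, V) = -5
Y(E) = 11 - 5*E (Y(E) = -5*E + 11 = 11 - 5*E)
y(Z) = 16*Z (y(Z) = (11 - 5*(-1))*Z = (11 + 5)*Z = 16*Z)
o(g) = -18*g (o(g) = 6*(g*(-3)) = 6*(-3*g) = -18*g)
((-86429 + y(404)) + o(-44)) + 6987 = ((-86429 + 16*404) - 18*(-44)) + 6987 = ((-86429 + 6464) + 792) + 6987 = (-79965 + 792) + 6987 = -79173 + 6987 = -72186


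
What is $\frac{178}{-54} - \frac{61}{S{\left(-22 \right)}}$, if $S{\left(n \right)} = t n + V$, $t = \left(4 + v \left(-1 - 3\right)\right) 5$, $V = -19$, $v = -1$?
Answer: $- \frac{78364}{24273} \approx -3.2284$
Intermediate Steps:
$t = 40$ ($t = \left(4 - \left(-1 - 3\right)\right) 5 = \left(4 - -4\right) 5 = \left(4 + 4\right) 5 = 8 \cdot 5 = 40$)
$S{\left(n \right)} = -19 + 40 n$ ($S{\left(n \right)} = 40 n - 19 = -19 + 40 n$)
$\frac{178}{-54} - \frac{61}{S{\left(-22 \right)}} = \frac{178}{-54} - \frac{61}{-19 + 40 \left(-22\right)} = 178 \left(- \frac{1}{54}\right) - \frac{61}{-19 - 880} = - \frac{89}{27} - \frac{61}{-899} = - \frac{89}{27} - - \frac{61}{899} = - \frac{89}{27} + \frac{61}{899} = - \frac{78364}{24273}$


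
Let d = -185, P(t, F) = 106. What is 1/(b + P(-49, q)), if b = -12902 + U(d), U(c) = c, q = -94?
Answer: -1/12981 ≈ -7.7036e-5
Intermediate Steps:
b = -13087 (b = -12902 - 185 = -13087)
1/(b + P(-49, q)) = 1/(-13087 + 106) = 1/(-12981) = -1/12981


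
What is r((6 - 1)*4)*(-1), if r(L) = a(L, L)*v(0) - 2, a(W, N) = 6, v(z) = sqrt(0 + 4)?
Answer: -10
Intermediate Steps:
v(z) = 2 (v(z) = sqrt(4) = 2)
r(L) = 10 (r(L) = 6*2 - 2 = 12 - 2 = 10)
r((6 - 1)*4)*(-1) = 10*(-1) = -10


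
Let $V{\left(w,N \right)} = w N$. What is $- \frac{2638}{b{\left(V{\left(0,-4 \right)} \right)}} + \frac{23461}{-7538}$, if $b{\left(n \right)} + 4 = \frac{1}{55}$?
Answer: $\frac{1088550461}{1650822} \approx 659.4$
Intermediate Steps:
$V{\left(w,N \right)} = N w$
$b{\left(n \right)} = - \frac{219}{55}$ ($b{\left(n \right)} = -4 + \frac{1}{55} = - \frac{219}{55}$)
$- \frac{2638}{b{\left(V{\left(0,-4 \right)} \right)}} + \frac{23461}{-7538} = - \frac{2638}{- \frac{219}{55}} + \frac{23461}{-7538} = \left(-2638\right) \left(- \frac{55}{219}\right) + 23461 \left(- \frac{1}{7538}\right) = \frac{145090}{219} - \frac{23461}{7538} = \frac{1088550461}{1650822}$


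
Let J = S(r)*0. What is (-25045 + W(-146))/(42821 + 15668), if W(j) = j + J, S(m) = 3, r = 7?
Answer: -25191/58489 ≈ -0.43070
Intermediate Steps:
J = 0 (J = 3*0 = 0)
W(j) = j (W(j) = j + 0 = j)
(-25045 + W(-146))/(42821 + 15668) = (-25045 - 146)/(42821 + 15668) = -25191/58489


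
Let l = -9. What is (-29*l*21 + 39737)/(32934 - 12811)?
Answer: 45218/20123 ≈ 2.2471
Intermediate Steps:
(-29*l*21 + 39737)/(32934 - 12811) = (-29*(-9)*21 + 39737)/(32934 - 12811) = (261*21 + 39737)/20123 = (5481 + 39737)*(1/20123) = 45218*(1/20123) = 45218/20123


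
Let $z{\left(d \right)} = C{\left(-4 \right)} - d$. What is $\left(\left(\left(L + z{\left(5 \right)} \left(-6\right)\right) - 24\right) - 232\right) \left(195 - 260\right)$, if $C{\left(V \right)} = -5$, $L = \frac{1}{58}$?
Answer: $\frac{738855}{58} \approx 12739.0$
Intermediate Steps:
$L = \frac{1}{58} \approx 0.017241$
$z{\left(d \right)} = -5 - d$
$\left(\left(\left(L + z{\left(5 \right)} \left(-6\right)\right) - 24\right) - 232\right) \left(195 - 260\right) = \left(\left(\left(\frac{1}{58} + \left(-5 - 5\right) \left(-6\right)\right) - 24\right) - 232\right) \left(195 - 260\right) = \left(\left(\left(\frac{1}{58} + \left(-5 - 5\right) \left(-6\right)\right) - 24\right) - 232\right) \left(-65\right) = \left(\left(\left(\frac{1}{58} - -60\right) - 24\right) - 232\right) \left(-65\right) = \left(\left(\left(\frac{1}{58} + 60\right) - 24\right) - 232\right) \left(-65\right) = \left(\left(\frac{3481}{58} - 24\right) - 232\right) \left(-65\right) = \left(\frac{2089}{58} - 232\right) \left(-65\right) = \left(- \frac{11367}{58}\right) \left(-65\right) = \frac{738855}{58}$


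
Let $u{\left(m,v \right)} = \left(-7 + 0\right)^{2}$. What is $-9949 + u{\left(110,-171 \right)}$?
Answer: $-9900$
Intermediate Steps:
$u{\left(m,v \right)} = 49$ ($u{\left(m,v \right)} = \left(-7\right)^{2} = 49$)
$-9949 + u{\left(110,-171 \right)} = -9949 + 49 = -9900$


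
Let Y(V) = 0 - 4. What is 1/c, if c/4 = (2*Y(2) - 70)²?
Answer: 1/24336 ≈ 4.1091e-5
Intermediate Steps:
Y(V) = -4
c = 24336 (c = 4*(2*(-4) - 70)² = 4*(-8 - 70)² = 4*(-78)² = 4*6084 = 24336)
1/c = 1/24336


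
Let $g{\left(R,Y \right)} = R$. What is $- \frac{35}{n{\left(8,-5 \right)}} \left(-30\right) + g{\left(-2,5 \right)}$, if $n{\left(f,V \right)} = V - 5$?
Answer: $-107$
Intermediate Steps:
$n{\left(f,V \right)} = -5 + V$ ($n{\left(f,V \right)} = V - 5 = -5 + V$)
$- \frac{35}{n{\left(8,-5 \right)}} \left(-30\right) + g{\left(-2,5 \right)} = - \frac{35}{-5 - 5} \left(-30\right) - 2 = - \frac{35}{-10} \left(-30\right) - 2 = \left(-35\right) \left(- \frac{1}{10}\right) \left(-30\right) - 2 = \frac{7}{2} \left(-30\right) - 2 = -105 - 2 = -107$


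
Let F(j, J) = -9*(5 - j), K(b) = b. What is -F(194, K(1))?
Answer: -1701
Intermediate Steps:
F(j, J) = -45 + 9*j
-F(194, K(1)) = -(-45 + 9*194) = -(-45 + 1746) = -1*1701 = -1701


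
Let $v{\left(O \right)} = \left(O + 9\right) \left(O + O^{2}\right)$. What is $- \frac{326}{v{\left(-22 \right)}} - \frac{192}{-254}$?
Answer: $\frac{308989}{381381} \approx 0.81018$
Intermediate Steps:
$v{\left(O \right)} = \left(9 + O\right) \left(O + O^{2}\right)$
$- \frac{326}{v{\left(-22 \right)}} - \frac{192}{-254} = - \frac{326}{\left(-22\right) \left(9 + \left(-22\right)^{2} + 10 \left(-22\right)\right)} - \frac{192}{-254} = - \frac{326}{\left(-22\right) \left(9 + 484 - 220\right)} - - \frac{96}{127} = - \frac{326}{\left(-22\right) 273} + \frac{96}{127} = - \frac{326}{-6006} + \frac{96}{127} = \left(-326\right) \left(- \frac{1}{6006}\right) + \frac{96}{127} = \frac{163}{3003} + \frac{96}{127} = \frac{308989}{381381}$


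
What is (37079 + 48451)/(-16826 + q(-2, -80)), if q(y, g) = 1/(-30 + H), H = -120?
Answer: -12829500/2523901 ≈ -5.0832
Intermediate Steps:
q(y, g) = -1/150 (q(y, g) = 1/(-30 - 120) = 1/(-150) = -1/150)
(37079 + 48451)/(-16826 + q(-2, -80)) = (37079 + 48451)/(-16826 - 1/150) = 85530/(-2523901/150) = 85530*(-150/2523901) = -12829500/2523901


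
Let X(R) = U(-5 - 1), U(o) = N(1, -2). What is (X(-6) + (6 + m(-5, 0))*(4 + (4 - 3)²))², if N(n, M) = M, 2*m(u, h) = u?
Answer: 961/4 ≈ 240.25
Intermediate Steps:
m(u, h) = u/2
U(o) = -2
X(R) = -2
(X(-6) + (6 + m(-5, 0))*(4 + (4 - 3)²))² = (-2 + (6 + (½)*(-5))*(4 + (4 - 3)²))² = (-2 + (6 - 5/2)*(4 + 1²))² = (-2 + 7*(4 + 1)/2)² = (-2 + (7/2)*5)² = (-2 + 35/2)² = (31/2)² = 961/4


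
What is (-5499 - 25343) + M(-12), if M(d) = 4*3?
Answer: -30830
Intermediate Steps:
M(d) = 12
(-5499 - 25343) + M(-12) = (-5499 - 25343) + 12 = -30842 + 12 = -30830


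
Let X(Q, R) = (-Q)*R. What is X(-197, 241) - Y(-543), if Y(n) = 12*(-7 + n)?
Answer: 54077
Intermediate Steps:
Y(n) = -84 + 12*n
X(Q, R) = -Q*R
X(-197, 241) - Y(-543) = -1*(-197)*241 - (-84 + 12*(-543)) = 47477 - (-84 - 6516) = 47477 - 1*(-6600) = 47477 + 6600 = 54077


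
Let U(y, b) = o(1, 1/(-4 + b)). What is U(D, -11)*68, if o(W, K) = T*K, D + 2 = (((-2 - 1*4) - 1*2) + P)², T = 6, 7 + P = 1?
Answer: -136/5 ≈ -27.200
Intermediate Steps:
P = -6 (P = -7 + 1 = -6)
D = 194 (D = -2 + (((-2 - 1*4) - 1*2) - 6)² = -2 + (((-2 - 4) - 2) - 6)² = -2 + ((-6 - 2) - 6)² = -2 + (-8 - 6)² = -2 + (-14)² = -2 + 196 = 194)
o(W, K) = 6*K
U(y, b) = 6/(-4 + b)
U(D, -11)*68 = (6/(-4 - 11))*68 = (6/(-15))*68 = (6*(-1/15))*68 = -⅖*68 = -136/5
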